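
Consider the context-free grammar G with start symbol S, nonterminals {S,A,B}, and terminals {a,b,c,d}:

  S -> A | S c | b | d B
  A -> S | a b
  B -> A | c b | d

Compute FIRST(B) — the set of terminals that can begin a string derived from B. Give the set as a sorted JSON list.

FIRST iteration:
round 1:
  A via A→a b: +{a}
  B via B→A: +{a}
  B via B→c b: +{c}
  B via B→d: +{d}
  S via S→A: +{a}
  S via S→b: +{b}
  S via S→d B: +{d}
  FIRST[S]={a,b,d}  FIRST[A]={a}  FIRST[B]={a,c,d}
round 2:
  A via A→S: +{b,d}
  B via B→A: +{b}
  FIRST[S]={a,b,d}  FIRST[A]={a,b,d}  FIRST[B]={a,b,c,d}
round 3: (stable)
  FIRST[S]={a,b,d}  FIRST[A]={a,b,d}  FIRST[B]={a,b,c,d}

FIRST(B) = ["a", "b", "c", "d"]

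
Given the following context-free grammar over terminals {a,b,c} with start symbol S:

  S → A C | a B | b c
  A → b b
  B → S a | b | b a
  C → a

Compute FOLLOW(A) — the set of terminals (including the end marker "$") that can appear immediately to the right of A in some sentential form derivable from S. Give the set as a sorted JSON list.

FIRST sets, iterate to fixpoint:
iter 1:
  A via A→b b: +{b}
  B via B→b: +{b}
  C via C→a: +{a}
  S via S→A C: +{b}
  S via S→a B: +{a}
  FIRST(S)={a,b}  FIRST(A)={b}  FIRST(B)={b}  FIRST(C)={a}
iter 2:
  B via B→S a: +{a}
  FIRST(S)={a,b}  FIRST(A)={b}  FIRST(B)={a,b}  FIRST(C)={a}
iter 3: — fixpoint
  FIRST(S)={a,b}  FIRST(A)={b}  FIRST(B)={a,b}  FIRST(C)={a}

FOLLOW sets:
seed FOLLOW(S) with $
pass 1:
  B→S a: FOLLOW(S) ⊇ FIRST(a) = {a}; new: +{a}
  S→A C: FOLLOW(A) ⊇ FIRST(C) = {a}; new: +{a}
  S→A C: FOLLOW(C) ⊇ FOLLOW(S) ⊇ {$,a}; new: +{$,a}
  S→a B: FOLLOW(B) ⊇ FOLLOW(S) ⊇ {$,a}; new: +{$,a}
  FOLLOW(S)={$,a}  FOLLOW(A)={a}  FOLLOW(B)={$,a}  FOLLOW(C)={$,a}
pass 2: (no change)
  FOLLOW(S)={$,a}  FOLLOW(A)={a}  FOLLOW(B)={$,a}  FOLLOW(C)={$,a}

FOLLOW(A) = ["a"]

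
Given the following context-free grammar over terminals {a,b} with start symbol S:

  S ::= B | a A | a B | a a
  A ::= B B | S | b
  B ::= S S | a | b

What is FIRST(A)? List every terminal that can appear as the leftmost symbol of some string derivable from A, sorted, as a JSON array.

Compute FIRST by fixpoint:
pass 1:
  A via A→b: +{b}
  B via B→a: +{a}
  B via B→b: +{b}
  S via S→B: +{a,b}
  FIRST(S)={a,b}  FIRST(A)={b}  FIRST(B)={a,b}
pass 2:
  A via A→B B: +{a}
  FIRST(S)={a,b}  FIRST(A)={a,b}  FIRST(B)={a,b}
pass 3: (stable)
  FIRST(S)={a,b}  FIRST(A)={a,b}  FIRST(B)={a,b}

FIRST(A) = ["a", "b"]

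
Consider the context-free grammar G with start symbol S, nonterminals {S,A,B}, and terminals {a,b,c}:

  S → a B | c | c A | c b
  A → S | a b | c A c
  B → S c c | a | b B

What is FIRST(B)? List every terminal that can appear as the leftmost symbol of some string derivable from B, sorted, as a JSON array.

FIRST sets, iterate to fixpoint:
[1]
  A via A→a b: +{a}
  A via A→c A c: +{c}
  B via B→a: +{a}
  B via B→b B: +{b}
  S via S→a B: +{a}
  S via S→c: +{c}
  FIRST(S)={a,c}  FIRST(A)={a,c}  FIRST(B)={a,b}
[2]
  B via B→S c c: +{c}
  FIRST(S)={a,c}  FIRST(A)={a,c}  FIRST(B)={a,b,c}
[3] (no change)
  FIRST(S)={a,c}  FIRST(A)={a,c}  FIRST(B)={a,b,c}

FIRST(B) = ["a", "b", "c"]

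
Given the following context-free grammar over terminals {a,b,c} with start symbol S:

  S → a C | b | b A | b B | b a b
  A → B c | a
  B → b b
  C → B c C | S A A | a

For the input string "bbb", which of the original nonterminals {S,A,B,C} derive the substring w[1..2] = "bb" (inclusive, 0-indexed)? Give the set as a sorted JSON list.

Convert to CNF:
  S -> T1 A | T1 B | T1 X5 | T2 C | b
  A -> B T0 | a
  B -> T1 T1
  C -> B X3 | S X4 | a
  T0 -> c
  T1 -> b
  T2 -> a
  X3 -> T0 C
  X4 -> A A
  X5 -> T2 T1

CYK table (by increasing span), restricted to cells inside w[1..2]:
  T[1,1] 'b' = {S,T1}  orig:{S}
  T[2,2] 'b' = {S,T1}  orig:{S}
  T[1,2] 'bb' = {B}

Original NTs in T[1,2] deriving "bb": ["B"]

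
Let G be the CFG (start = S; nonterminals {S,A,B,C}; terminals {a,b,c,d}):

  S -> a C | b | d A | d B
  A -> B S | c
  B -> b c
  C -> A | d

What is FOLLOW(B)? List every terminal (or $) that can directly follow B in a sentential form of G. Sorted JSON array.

Compute FIRST by fixpoint:
iter 1:
  A via A→c: +{c}
  B via B→b c: +{b}
  C via C→A: +{c}
  C via C→d: +{d}
  S via S→a C: +{a}
  S via S→b: +{b}
  S via S→d A: +{d}
  S: {a,b,d}  A: {c}  B: {b}  C: {c,d}
iter 2:
  A via A→B S: +{b}
  C via C→A: +{b}
  S: {a,b,d}  A: {b,c}  B: {b}  C: {b,c,d}
iter 3: done
  S: {a,b,d}  A: {b,c}  B: {b}  C: {b,c,d}

FOLLOW sets:
seed FOLLOW(S) with $
[1]
  A→B S: FOLLOW(B) ⊇ FIRST(S) = {a,b,d}; new: +{a,b,d}
  S→a C: FOLLOW(C) ⊇ FOLLOW(S) ⊇ {$}; new: +{$}
  S→d A: FOLLOW(A) ⊇ FOLLOW(S) ⊇ {$}; new: +{$}
  S→d B: FOLLOW(B) ⊇ FOLLOW(S) ⊇ {$}; new: +{$}
  S: {$}  A: {$}  B: {$,a,b,d}  C: {$}
[2] done
  S: {$}  A: {$}  B: {$,a,b,d}  C: {$}

FOLLOW(B) = ["$", "a", "b", "d"]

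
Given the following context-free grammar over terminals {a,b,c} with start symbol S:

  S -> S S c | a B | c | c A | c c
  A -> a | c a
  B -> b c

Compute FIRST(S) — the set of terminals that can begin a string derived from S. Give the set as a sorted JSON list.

FIRST sets, iterate to fixpoint:
[1]
  A via A→a: +{a}
  A via A→c a: +{c}
  B via B→b c: +{b}
  S via S→a B: +{a}
  S via S→c: +{c}
  FIRST[S]={a,c}  FIRST[A]={a,c}  FIRST[B]={b}
[2] done
  FIRST[S]={a,c}  FIRST[A]={a,c}  FIRST[B]={b}

FIRST(S) = ["a", "c"]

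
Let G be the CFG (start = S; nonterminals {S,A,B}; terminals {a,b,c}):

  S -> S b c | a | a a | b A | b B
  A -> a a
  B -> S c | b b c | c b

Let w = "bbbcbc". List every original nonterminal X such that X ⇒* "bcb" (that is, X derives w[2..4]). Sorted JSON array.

CNF form of G:
  S -> S X4 | T0 T0 | T2 A | T2 B | a
  A -> T0 T0
  B -> S T1 | T1 T2 | T2 X3
  T0 -> a
  T1 -> c
  T2 -> b
  X3 -> T2 T1
  X4 -> T2 T1

CYK table (by increasing span), restricted to cells inside w[2..4]:
  [2..2]={T2}  "b"  orig:{}
  [3..3]={T1}  "c"  orig:{}
  [4..4]={T2}  "b"  orig:{}
  [2..3]={X3,X4}  "bc"  orig:{}
  [3..4]={B}  "cb"
  [2..4]={S}  "bcb"

Original NTs in T[2,4] deriving "bcb": ["S"]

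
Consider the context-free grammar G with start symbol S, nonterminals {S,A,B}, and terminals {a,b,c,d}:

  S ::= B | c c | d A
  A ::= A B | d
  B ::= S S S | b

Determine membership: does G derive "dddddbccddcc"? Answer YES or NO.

CNF form of G:
  S -> S X3 | T0 T0 | T1 A | b
  A -> A B | d
  B -> S X2 | b
  T0 -> c
  T1 -> d
  X2 -> S S
  X3 -> S S

CYK table (by increasing span):
  cell(0,0) d: {A,T1}  orig:{A}
  cell(1,1) d: {A,T1}  orig:{A}
  cell(2,2) d: {A,T1}  orig:{A}
  cell(3,3) d: {A,T1}  orig:{A}
  cell(4,4) d: {A,T1}  orig:{A}
  cell(5,5) b: {B,S}
  cell(6,6) c: {T0}  orig:{}
  cell(7,7) c: {T0}  orig:{}
  cell(8,8) d: {A,T1}  orig:{A}
  cell(9,9) d: {A,T1}  orig:{A}
  cell(10,10) c: {T0}  orig:{}
  cell(11,11) c: {T0}  orig:{}
  cell(0,1) dd: {S}
  cell(1,2) dd: {S}
  cell(2,3) dd: {S}
  cell(3,4) dd: {S}
  cell(4,5) db: {A}
  cell(5,6) bc: ∅
  cell(6,7) cc: {S}
  cell(7,8) cd: ∅
  cell(8,9) dd: {S}
  cell(9,10) dc: ∅
  cell(10,11) cc: {S}
  cell(0,2) ddd: ∅
  cell(1,3) ddd: ∅
  cell(2,4) ddd: ∅
  cell(3,5) ddb: {S,X2,X3}  orig:{S}
  cell(4,6) dbc: ∅
  cell(5,7) bcc: {X2,X3}  orig:{}
  cell(6,8) ccd: ∅
  cell(7,9) cdd: ∅
  cell(8,10) ddc: ∅
  cell(9,11) dcc: ∅
  cell(0,3) dddd: {X2,X3}  orig:{}
  cell(1,4) dddd: {X2,X3}  orig:{}
  cell(2,5) dddb: ∅
  cell(3,6) ddbc: ∅
  cell(4,7) dbcc: ∅
  cell(5,8) bccd: ∅
  cell(6,9) ccdd: {X2,X3}  orig:{}
  cell(7,10) cddc: ∅
  cell(8,11) ddcc: {X2,X3}  orig:{}
  cell(0,4) ddddd: ∅
  cell(1,5) ddddb: {B,S,X2,X3}  orig:{B,S}
  cell(2,6) dddbc: ∅
  cell(3,7) ddbcc: {B,S,X2,X3}  orig:{B,S}
  cell(4,8) dbccd: ∅
  cell(5,9) bccdd: {B,S}
  cell(6,10) ccddc: ∅
  cell(7,11) cddcc: ∅
  cell(0,5) dddddb: {A}
  cell(1,6) ddddbc: ∅
  cell(2,7) dddbcc: {A}
  cell(3,8) ddbccd: ∅
  cell(4,9) dbccdd: {A}
  cell(5,10) bccddc: ∅
  cell(6,11) ccddcc: {B,S}
  cell(0,6) dddddbc: ∅
  cell(1,7) ddddbcc: {B,S,X2,X3}  orig:{B,S}
  cell(2,8) dddbccd: ∅
  cell(3,9) ddbccdd: {B,S,X2,X3}  orig:{B,S}
  cell(4,10) dbccddc: ∅
  cell(5,11) bccddcc: {X2,X3}  orig:{}
  cell(0,7) dddddbcc: {A}
  cell(1,8) ddddbccd: ∅
  cell(2,9) dddbccdd: {A}
  cell(3,10) ddbccddc: ∅
  cell(4,11) dbccddcc: {A}
  cell(0,8) dddddbccd: ∅
  cell(1,9) ddddbccdd: {B,S,X2,X3}  orig:{B,S}
  cell(2,10) dddbccddc: ∅
  cell(3,11) ddbccddcc: {B,S,X2,X3}  orig:{B,S}
  cell(0,9) dddddbccdd: {A}
  cell(1,10) ddddbccddc: ∅
  cell(2,11) dddbccddcc: {A}
  cell(0,10) dddddbccddc: ∅
  cell(1,11) ddddbccddcc: {B,S,X2,X3}  orig:{B,S}
  cell(0,11) dddddbccddcc: {A}

S ∉ T[0,11] ⇒ NO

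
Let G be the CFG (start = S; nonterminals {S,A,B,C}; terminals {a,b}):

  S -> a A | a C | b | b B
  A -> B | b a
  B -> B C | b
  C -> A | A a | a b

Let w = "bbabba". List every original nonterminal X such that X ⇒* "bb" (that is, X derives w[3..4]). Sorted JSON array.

CNF form of G:
  S -> T0 B | T1 A | T1 C | b
  A -> B C | T0 T1 | b
  B -> B C | b
  C -> A T1 | B C | T0 T1 | T1 T0 | b
  T0 -> b
  T1 -> a

CYK fill — only the sub-triangle for w[3..4]:
  cell(3,3) b: {A,B,C,S,T0}  orig:{A,B,C,S}
  cell(4,4) b: {A,B,C,S,T0}  orig:{A,B,C,S}
  cell(3,4) bb: {A,B,C,S}

Original NTs in T[3,4] deriving "bb": ["A", "B", "C", "S"]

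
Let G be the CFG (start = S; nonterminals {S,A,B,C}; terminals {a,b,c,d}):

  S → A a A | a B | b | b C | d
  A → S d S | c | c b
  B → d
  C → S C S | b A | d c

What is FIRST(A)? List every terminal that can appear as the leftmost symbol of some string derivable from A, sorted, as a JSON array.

Compute FIRST by fixpoint:
round 1:
  A via A→c: +{c}
  B via B→d: +{d}
  C via C→b A: +{b}
  C via C→d c: +{d}
  S via S→A a A: +{c}
  S via S→a B: +{a}
  S via S→b: +{b}
  S via S→d: +{d}
  FIRST[S]={a,b,c,d}  FIRST[A]={c}  FIRST[B]={d}  FIRST[C]={b,d}
round 2:
  A via A→S d S: +{a,b,d}
  C via C→S C S: +{a,c}
  FIRST[S]={a,b,c,d}  FIRST[A]={a,b,c,d}  FIRST[B]={d}  FIRST[C]={a,b,c,d}
round 3: done
  FIRST[S]={a,b,c,d}  FIRST[A]={a,b,c,d}  FIRST[B]={d}  FIRST[C]={a,b,c,d}

FIRST(A) = ["a", "b", "c", "d"]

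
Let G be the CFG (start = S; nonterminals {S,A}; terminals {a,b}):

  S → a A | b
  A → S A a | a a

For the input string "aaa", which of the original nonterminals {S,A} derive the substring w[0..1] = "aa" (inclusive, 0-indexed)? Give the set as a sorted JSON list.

Convert to CNF:
  S -> T0 A | b
  A -> S X1 | T0 T0
  T0 -> a
  X1 -> A T0

Fill CYK table bottom-up — only the sub-triangle for w[0..1]:
  cell(0,0) a: {T0}  orig:{}
  cell(1,1) a: {T0}  orig:{}
  cell(0,1) aa: {A}

Original NTs in T[0,1] deriving "aa": ["A"]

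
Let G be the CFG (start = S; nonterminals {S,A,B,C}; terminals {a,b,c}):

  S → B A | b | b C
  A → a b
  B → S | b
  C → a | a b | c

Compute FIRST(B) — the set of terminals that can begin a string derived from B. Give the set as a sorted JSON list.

FIRST iteration:
[1]
  A via A→a b: +{a}
  B via B→b: +{b}
  C via C→a: +{a}
  C via C→c: +{c}
  S via S→B A: +{b}
  S: {b}  A: {a}  B: {b}  C: {a,c}
[2] (no change)
  S: {b}  A: {a}  B: {b}  C: {a,c}

FIRST(B) = ["b"]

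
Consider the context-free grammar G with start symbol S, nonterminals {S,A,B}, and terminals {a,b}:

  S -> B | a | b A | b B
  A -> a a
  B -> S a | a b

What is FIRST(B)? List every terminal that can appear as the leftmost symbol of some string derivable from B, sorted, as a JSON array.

FIRST sets, iterate to fixpoint:
[1]
  A via A→a a: +{a}
  B via B→a b: +{a}
  S via S→B: +{a}
  S via S→b A: +{b}
  FIRST(S)={a,b}  FIRST(A)={a}  FIRST(B)={a}
[2]
  B via B→S a: +{b}
  FIRST(S)={a,b}  FIRST(A)={a}  FIRST(B)={a,b}
[3] (no change)
  FIRST(S)={a,b}  FIRST(A)={a}  FIRST(B)={a,b}

FIRST(B) = ["a", "b"]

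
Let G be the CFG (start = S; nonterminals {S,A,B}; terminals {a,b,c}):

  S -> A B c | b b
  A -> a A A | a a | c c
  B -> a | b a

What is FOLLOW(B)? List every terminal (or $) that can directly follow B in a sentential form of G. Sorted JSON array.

Compute FIRST by fixpoint:
pass 1:
  A via A→a A A: +{a}
  A via A→c c: +{c}
  B via B→a: +{a}
  B via B→b a: +{b}
  S via S→A B c: +{a,c}
  S via S→b b: +{b}
  S: {a,b,c}  A: {a,c}  B: {a,b}
pass 2: — fixpoint
  S: {a,b,c}  A: {a,c}  B: {a,b}

FOLLOW iteration:
FOLLOW(S) := {$}
iter 1:
  A→a A A: FOLLOW(A) ⊇ FIRST(A) = {a,c}; new: +{a,c}
  S→A B c: FOLLOW(A) ⊇ FIRST(B) = {a,b}; new: +{b}
  S→A B c: FOLLOW(B) ⊇ FIRST(c) = {c}; new: +{c}
  FOLLOW(S)={$}  FOLLOW(A)={a,b,c}  FOLLOW(B)={c}
iter 2: done
  FOLLOW(S)={$}  FOLLOW(A)={a,b,c}  FOLLOW(B)={c}

FOLLOW(B) = ["c"]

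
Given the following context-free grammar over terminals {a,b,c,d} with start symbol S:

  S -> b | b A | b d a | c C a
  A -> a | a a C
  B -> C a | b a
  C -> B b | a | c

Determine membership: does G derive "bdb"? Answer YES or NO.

CNF form of G:
  S -> T1 A | T1 X5 | T3 X6 | b
  A -> T0 X4 | a
  B -> C T0 | T1 T0
  C -> B T1 | a | c
  T0 -> a
  T1 -> b
  T2 -> d
  T3 -> c
  X4 -> T0 C
  X5 -> T2 T0
  X6 -> C T0

CYK table (by increasing span):
  [0..0]={S,T1}  "b"  orig:{S}
  [1..1]={T2}  "d"  orig:{}
  [2..2]={S,T1}  "b"  orig:{S}
  [0..1]=∅  "bd"
  [1..2]=∅  "db"
  [0..2]=∅  "bdb"

S ∉ T[0,2] ⇒ NO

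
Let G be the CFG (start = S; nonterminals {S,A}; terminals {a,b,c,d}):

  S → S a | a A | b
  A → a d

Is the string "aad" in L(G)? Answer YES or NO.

Convert to CNF:
  S -> S T0 | T0 A | b
  A -> T0 T1
  T0 -> a
  T1 -> d

Fill CYK table bottom-up:
  [0..0]={T0}  "a"  orig:{}
  [1..1]={T0}  "a"  orig:{}
  [2..2]={T1}  "d"  orig:{}
  [0..1]=∅  "aa"
  [1..2]={A}  "ad"
  [0..2]={S}  "aad"

S ∈ T[0,2] ⇒ YES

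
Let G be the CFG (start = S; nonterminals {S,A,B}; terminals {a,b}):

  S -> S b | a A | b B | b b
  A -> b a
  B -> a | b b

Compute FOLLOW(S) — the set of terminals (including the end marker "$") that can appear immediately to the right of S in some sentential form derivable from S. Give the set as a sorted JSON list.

FIRST sets, iterate to fixpoint:
pass 1:
  A via A→b a: +{b}
  B via B→a: +{a}
  B via B→b b: +{b}
  S via S→a A: +{a}
  S via S→b B: +{b}
  S: {a,b}  A: {b}  B: {a,b}
pass 2: — fixpoint
  S: {a,b}  A: {b}  B: {a,b}

FOLLOW iteration:
FOLLOW(S) := {$}
round 1:
  S→S b: FOLLOW(S) ⊇ FIRST(b) = {b}; new: +{b}
  S→a A: FOLLOW(A) ⊇ FOLLOW(S) ⊇ {$,b}; new: +{$,b}
  S→b B: FOLLOW(B) ⊇ FOLLOW(S) ⊇ {$,b}; new: +{$,b}
  FOLLOW(S)={$,b}  FOLLOW(A)={$,b}  FOLLOW(B)={$,b}
round 2: (no change)
  FOLLOW(S)={$,b}  FOLLOW(A)={$,b}  FOLLOW(B)={$,b}

FOLLOW(S) = ["$", "b"]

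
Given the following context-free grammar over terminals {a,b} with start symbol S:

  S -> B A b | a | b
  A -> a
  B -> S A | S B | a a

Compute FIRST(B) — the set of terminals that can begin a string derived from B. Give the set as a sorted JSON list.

FIRST iteration:
iter 1:
  A via A→a: +{a}
  B via B→a a: +{a}
  S via S→B A b: +{a}
  S via S→b: +{b}
  S: {a,b}  A: {a}  B: {a}
iter 2:
  B via B→S A: +{b}
  S: {a,b}  A: {a}  B: {a,b}
iter 3: — fixpoint
  S: {a,b}  A: {a}  B: {a,b}

FIRST(B) = ["a", "b"]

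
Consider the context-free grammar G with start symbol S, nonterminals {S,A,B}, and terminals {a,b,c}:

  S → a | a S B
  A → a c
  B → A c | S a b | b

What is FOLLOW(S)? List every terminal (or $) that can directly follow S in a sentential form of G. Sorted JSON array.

FIRST iteration:
pass 1:
  A via A→a c: +{a}
  B via B→A c: +{a}
  B via B→b: +{b}
  S via S→a: +{a}
  S: {a}  A: {a}  B: {a,b}
pass 2: done
  S: {a}  A: {a}  B: {a,b}

Compute FOLLOW by fixpoint:
seed FOLLOW(S) with $
round 1:
  B→A c: FOLLOW(A) ⊇ FIRST(c) = {c}; new: +{c}
  B→S a b: FOLLOW(S) ⊇ FIRST(a) = {a}; new: +{a}
  S→a S B: FOLLOW(S) ⊇ FIRST(B) = {a,b}; new: +{b}
  S→a S B: FOLLOW(B) ⊇ FOLLOW(S) ⊇ {$,a,b}; new: +{$,a,b}
  S: {$,a,b}  A: {c}  B: {$,a,b}
round 2: (no change)
  S: {$,a,b}  A: {c}  B: {$,a,b}

FOLLOW(S) = ["$", "a", "b"]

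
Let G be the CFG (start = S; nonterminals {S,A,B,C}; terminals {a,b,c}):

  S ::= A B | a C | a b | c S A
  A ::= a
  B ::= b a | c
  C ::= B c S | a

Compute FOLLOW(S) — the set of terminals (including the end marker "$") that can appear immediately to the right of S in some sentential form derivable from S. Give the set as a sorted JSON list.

FIRST sets, iterate to fixpoint:
[1]
  A via A→a: +{a}
  B via B→b a: +{b}
  B via B→c: +{c}
  C via C→B c S: +{b,c}
  C via C→a: +{a}
  S via S→A B: +{a}
  S via S→c S A: +{c}
  FIRST[S]={a,c}  FIRST[A]={a}  FIRST[B]={b,c}  FIRST[C]={a,b,c}
[2] (no change)
  FIRST[S]={a,c}  FIRST[A]={a}  FIRST[B]={b,c}  FIRST[C]={a,b,c}

Compute FOLLOW by fixpoint:
FOLLOW(S) := {$}
iter 1:
  C→B c S: FOLLOW(B) ⊇ FIRST(c) = {c}; new: +{c}
  S→A B: FOLLOW(A) ⊇ FIRST(B) = {b,c}; new: +{b,c}
  S→A B: FOLLOW(B) ⊇ FOLLOW(S) ⊇ {$}; new: +{$}
  S→a C: FOLLOW(C) ⊇ FOLLOW(S) ⊇ {$}; new: +{$}
  S→c S A: FOLLOW(S) ⊇ FIRST(A) = {a}; new: +{a}
  S→c S A: FOLLOW(A) ⊇ FOLLOW(S) ⊇ {$,a}; new: +{$,a}
  FOLLOW(S)={$,a}  FOLLOW(A)={$,a,b,c}  FOLLOW(B)={$,c}  FOLLOW(C)={$}
iter 2:
  S→A B: FOLLOW(B) ⊇ FOLLOW(S) ⊇ {$,a}; new: +{a}
  S→a C: FOLLOW(C) ⊇ FOLLOW(S) ⊇ {$,a}; new: +{a}
  FOLLOW(S)={$,a}  FOLLOW(A)={$,a,b,c}  FOLLOW(B)={$,a,c}  FOLLOW(C)={$,a}
iter 3: done
  FOLLOW(S)={$,a}  FOLLOW(A)={$,a,b,c}  FOLLOW(B)={$,a,c}  FOLLOW(C)={$,a}

FOLLOW(S) = ["$", "a"]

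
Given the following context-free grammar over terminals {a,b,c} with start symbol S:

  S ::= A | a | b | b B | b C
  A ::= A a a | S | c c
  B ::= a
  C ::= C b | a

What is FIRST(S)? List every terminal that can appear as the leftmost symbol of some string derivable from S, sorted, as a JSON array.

FIRST iteration:
[1]
  A via A→c c: +{c}
  B via B→a: +{a}
  C via C→a: +{a}
  S via S→A: +{c}
  S via S→a: +{a}
  S via S→b: +{b}
  FIRST[S]={a,b,c}  FIRST[A]={c}  FIRST[B]={a}  FIRST[C]={a}
[2]
  A via A→S: +{a,b}
  FIRST[S]={a,b,c}  FIRST[A]={a,b,c}  FIRST[B]={a}  FIRST[C]={a}
[3] (stable)
  FIRST[S]={a,b,c}  FIRST[A]={a,b,c}  FIRST[B]={a}  FIRST[C]={a}

FIRST(S) = ["a", "b", "c"]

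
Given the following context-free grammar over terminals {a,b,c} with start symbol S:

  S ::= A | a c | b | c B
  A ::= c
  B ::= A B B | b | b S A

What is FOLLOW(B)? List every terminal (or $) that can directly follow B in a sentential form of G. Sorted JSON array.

FIRST sets, iterate to fixpoint:
round 1:
  A via A→c: +{c}
  B via B→A B B: +{c}
  B via B→b: +{b}
  S via S→A: +{c}
  S via S→a c: +{a}
  S via S→b: +{b}
  FIRST[S]={a,b,c}  FIRST[A]={c}  FIRST[B]={b,c}
round 2: — fixpoint
  FIRST[S]={a,b,c}  FIRST[A]={c}  FIRST[B]={b,c}

FOLLOW iteration:
FOLLOW(S) := {$}
pass 1:
  B→A B B: FOLLOW(A) ⊇ FIRST(B) = {b,c}; new: +{b,c}
  B→A B B: FOLLOW(B) ⊇ FIRST(B) = {b,c}; new: +{b,c}
  B→b S A: FOLLOW(S) ⊇ FIRST(A) = {c}; new: +{c}
  S→A: FOLLOW(A) ⊇ FOLLOW(S) ⊇ {$,c}; new: +{$}
  S→c B: FOLLOW(B) ⊇ FOLLOW(S) ⊇ {$,c}; new: +{$}
  FOLLOW[S]={$,c}  FOLLOW[A]={$,b,c}  FOLLOW[B]={$,b,c}
pass 2: (stable)
  FOLLOW[S]={$,c}  FOLLOW[A]={$,b,c}  FOLLOW[B]={$,b,c}

FOLLOW(B) = ["$", "b", "c"]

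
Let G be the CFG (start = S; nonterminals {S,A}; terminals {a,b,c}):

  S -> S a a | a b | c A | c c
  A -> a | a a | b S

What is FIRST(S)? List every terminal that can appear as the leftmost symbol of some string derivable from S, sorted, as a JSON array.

Compute FIRST by fixpoint:
pass 1:
  A via A→a: +{a}
  A via A→b S: +{b}
  S via S→a b: +{a}
  S via S→c A: +{c}
  FIRST[S]={a,c}  FIRST[A]={a,b}
pass 2: — fixpoint
  FIRST[S]={a,c}  FIRST[A]={a,b}

FIRST(S) = ["a", "c"]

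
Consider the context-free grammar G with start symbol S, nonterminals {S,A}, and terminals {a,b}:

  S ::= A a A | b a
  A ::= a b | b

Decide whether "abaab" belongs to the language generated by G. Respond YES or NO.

Convert to CNF:
  S -> A X2 | T1 T0
  A -> T0 T1 | b
  T0 -> a
  T1 -> b
  X2 -> T0 A

Fill CYK table bottom-up:
  T[0,0] 'a' = {T0}  orig:{}
  T[1,1] 'b' = {A,T1}  orig:{A}
  T[2,2] 'a' = {T0}  orig:{}
  T[3,3] 'a' = {T0}  orig:{}
  T[4,4] 'b' = {A,T1}  orig:{A}
  T[0,1] 'ab' = {A,X2}  orig:{A}
  T[1,2] 'ba' = {S}
  T[2,3] 'aa' = ∅
  T[3,4] 'ab' = {A,X2}  orig:{A}
  T[0,2] 'aba' = ∅
  T[1,3] 'baa' = ∅
  T[2,4] 'aab' = {X2}  orig:{}
  T[0,3] 'abaa' = ∅
  T[1,4] 'baab' = {S}
  T[0,4] 'abaab' = {S}

S ∈ T[0,4] ⇒ YES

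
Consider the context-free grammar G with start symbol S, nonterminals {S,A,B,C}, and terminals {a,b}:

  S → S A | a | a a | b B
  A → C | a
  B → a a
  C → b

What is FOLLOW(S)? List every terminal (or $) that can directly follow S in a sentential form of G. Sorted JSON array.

Compute FIRST by fixpoint:
iter 1:
  A via A→a: +{a}
  B via B→a a: +{a}
  C via C→b: +{b}
  S via S→a: +{a}
  S via S→b B: +{b}
  S: {a,b}  A: {a}  B: {a}  C: {b}
iter 2:
  A via A→C: +{b}
  S: {a,b}  A: {a,b}  B: {a}  C: {b}
iter 3: (no change)
  S: {a,b}  A: {a,b}  B: {a}  C: {b}

FOLLOW sets:
initialize: $ ∈ FOLLOW(S)
[1]
  S→S A: FOLLOW(S) ⊇ FIRST(A) = {a,b}; new: +{a,b}
  S→S A: FOLLOW(A) ⊇ FOLLOW(S) ⊇ {$,a,b}; new: +{$,a,b}
  S→b B: FOLLOW(B) ⊇ FOLLOW(S) ⊇ {$,a,b}; new: +{$,a,b}
  FOLLOW(S)={$,a,b}  FOLLOW(A)={$,a,b}  FOLLOW(B)={$,a,b}  FOLLOW(C)={}
[2]
  A→C: FOLLOW(C) ⊇ FOLLOW(A) ⊇ {$,a,b}; new: +{$,a,b}
  FOLLOW(S)={$,a,b}  FOLLOW(A)={$,a,b}  FOLLOW(B)={$,a,b}  FOLLOW(C)={$,a,b}
[3] (no change)
  FOLLOW(S)={$,a,b}  FOLLOW(A)={$,a,b}  FOLLOW(B)={$,a,b}  FOLLOW(C)={$,a,b}

FOLLOW(S) = ["$", "a", "b"]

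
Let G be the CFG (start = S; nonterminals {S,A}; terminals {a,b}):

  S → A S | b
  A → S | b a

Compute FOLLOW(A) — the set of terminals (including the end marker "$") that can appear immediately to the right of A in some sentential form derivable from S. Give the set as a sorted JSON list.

FIRST sets, iterate to fixpoint:
round 1:
  A via A→b a: +{b}
  S via S→A S: +{b}
  FIRST(S)={b}  FIRST(A)={b}
round 2: (stable)
  FIRST(S)={b}  FIRST(A)={b}

FOLLOW sets:
initialize: $ ∈ FOLLOW(S)
pass 1:
  S→A S: FOLLOW(A) ⊇ FIRST(S) = {b}; new: +{b}
  FOLLOW[S]={$}  FOLLOW[A]={b}
pass 2:
  A→S: FOLLOW(S) ⊇ FOLLOW(A) ⊇ {b}; new: +{b}
  FOLLOW[S]={$,b}  FOLLOW[A]={b}
pass 3: — fixpoint
  FOLLOW[S]={$,b}  FOLLOW[A]={b}

FOLLOW(A) = ["b"]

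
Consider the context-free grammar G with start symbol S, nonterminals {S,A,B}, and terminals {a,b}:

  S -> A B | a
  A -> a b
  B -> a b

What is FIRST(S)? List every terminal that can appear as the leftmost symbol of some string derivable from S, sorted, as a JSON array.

FIRST iteration:
[1]
  A via A→a b: +{a}
  B via B→a b: +{a}
  S via S→A B: +{a}
  FIRST(S)={a}  FIRST(A)={a}  FIRST(B)={a}
[2] (stable)
  FIRST(S)={a}  FIRST(A)={a}  FIRST(B)={a}

FIRST(S) = ["a"]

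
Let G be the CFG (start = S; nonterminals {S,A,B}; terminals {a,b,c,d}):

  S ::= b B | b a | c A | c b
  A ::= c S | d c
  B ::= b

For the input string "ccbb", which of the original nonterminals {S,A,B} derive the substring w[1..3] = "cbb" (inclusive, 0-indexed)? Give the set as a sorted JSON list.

Convert to CNF:
  S -> T0 A | T0 T2 | T2 B | T2 T3
  A -> T0 S | T1 T0
  B -> b
  T0 -> c
  T1 -> d
  T2 -> b
  T3 -> a

CYK fill — only the sub-triangle for w[1..3]:
  [1..1]={T0}  "c"  orig:{}
  [2..2]={B,T2}  "b"  orig:{B}
  [3..3]={B,T2}  "b"  orig:{B}
  [1..2]={S}  "cb"
  [2..3]={S}  "bb"
  [1..3]={A}  "cbb"

Original NTs in T[1,3] deriving "cbb": ["A"]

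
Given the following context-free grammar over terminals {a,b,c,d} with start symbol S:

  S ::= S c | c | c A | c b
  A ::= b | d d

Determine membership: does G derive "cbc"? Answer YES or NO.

CNF form of G:
  S -> S T1 | T1 A | T1 T2 | c
  A -> T0 T0 | b
  T0 -> d
  T1 -> c
  T2 -> b

CYK fill:
  T[0,0] 'c' = {S,T1}  orig:{S}
  T[1,1] 'b' = {A,T2}  orig:{A}
  T[2,2] 'c' = {S,T1}  orig:{S}
  T[0,1] 'cb' = {S}
  T[1,2] 'bc' = ∅
  T[0,2] 'cbc' = {S}

S ∈ T[0,2] ⇒ YES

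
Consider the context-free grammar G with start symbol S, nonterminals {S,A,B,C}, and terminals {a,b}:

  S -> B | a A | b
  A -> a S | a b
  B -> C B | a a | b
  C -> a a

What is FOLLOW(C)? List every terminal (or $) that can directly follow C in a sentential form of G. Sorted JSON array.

Compute FIRST by fixpoint:
pass 1:
  A via A→a S: +{a}
  B via B→a a: +{a}
  B via B→b: +{b}
  C via C→a a: +{a}
  S via S→B: +{a,b}
  S: {a,b}  A: {a}  B: {a,b}  C: {a}
pass 2: (no change)
  S: {a,b}  A: {a}  B: {a,b}  C: {a}

FOLLOW iteration:
seed FOLLOW(S) with $
[1]
  B→C B: FOLLOW(C) ⊇ FIRST(B) = {a,b}; new: +{a,b}
  S→B: FOLLOW(B) ⊇ FOLLOW(S) ⊇ {$}; new: +{$}
  S→a A: FOLLOW(A) ⊇ FOLLOW(S) ⊇ {$}; new: +{$}
  FOLLOW(S)={$}  FOLLOW(A)={$}  FOLLOW(B)={$}  FOLLOW(C)={a,b}
[2] (stable)
  FOLLOW(S)={$}  FOLLOW(A)={$}  FOLLOW(B)={$}  FOLLOW(C)={a,b}

FOLLOW(C) = ["a", "b"]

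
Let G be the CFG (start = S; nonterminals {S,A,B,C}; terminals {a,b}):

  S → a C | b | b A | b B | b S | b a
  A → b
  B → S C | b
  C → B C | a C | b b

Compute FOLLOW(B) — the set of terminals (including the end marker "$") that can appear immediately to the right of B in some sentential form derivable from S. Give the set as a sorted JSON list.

Compute FIRST by fixpoint:
pass 1:
  A via A→b: +{b}
  B via B→b: +{b}
  C via C→B C: +{b}
  C via C→a C: +{a}
  S via S→a C: +{a}
  S via S→b: +{b}
  FIRST[S]={a,b}  FIRST[A]={b}  FIRST[B]={b}  FIRST[C]={a,b}
pass 2:
  B via B→S C: +{a}
  FIRST[S]={a,b}  FIRST[A]={b}  FIRST[B]={a,b}  FIRST[C]={a,b}
pass 3: done
  FIRST[S]={a,b}  FIRST[A]={b}  FIRST[B]={a,b}  FIRST[C]={a,b}

Compute FOLLOW by fixpoint:
initialize: $ ∈ FOLLOW(S)
pass 1:
  B→S C: FOLLOW(S) ⊇ FIRST(C) = {a,b}; new: +{a,b}
  C→B C: FOLLOW(B) ⊇ FIRST(C) = {a,b}; new: +{a,b}
  S→a C: FOLLOW(C) ⊇ FOLLOW(S) ⊇ {$,a,b}; new: +{$,a,b}
  S→b A: FOLLOW(A) ⊇ FOLLOW(S) ⊇ {$,a,b}; new: +{$,a,b}
  S→b B: FOLLOW(B) ⊇ FOLLOW(S) ⊇ {$,a,b}; new: +{$}
  FOLLOW(S)={$,a,b}  FOLLOW(A)={$,a,b}  FOLLOW(B)={$,a,b}  FOLLOW(C)={$,a,b}
pass 2: done
  FOLLOW(S)={$,a,b}  FOLLOW(A)={$,a,b}  FOLLOW(B)={$,a,b}  FOLLOW(C)={$,a,b}

FOLLOW(B) = ["$", "a", "b"]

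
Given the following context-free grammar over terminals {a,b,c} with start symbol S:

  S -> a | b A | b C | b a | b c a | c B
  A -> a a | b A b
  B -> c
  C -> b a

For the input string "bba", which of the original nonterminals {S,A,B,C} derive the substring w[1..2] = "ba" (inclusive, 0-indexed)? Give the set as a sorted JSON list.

CNF form of G:
  S -> T1 A | T1 C | T1 T0 | T1 X4 | T2 B | a
  A -> T0 T0 | T1 X3
  B -> c
  C -> T1 T0
  T0 -> a
  T1 -> b
  T2 -> c
  X3 -> A T1
  X4 -> T2 T0

Fill CYK table bottom-up — only the sub-triangle for w[1..2]:
  T[1,1] 'b' = {T1}  orig:{}
  T[2,2] 'a' = {S,T0}  orig:{S}
  T[1,2] 'ba' = {C,S}

Original NTs in T[1,2] deriving "ba": ["C", "S"]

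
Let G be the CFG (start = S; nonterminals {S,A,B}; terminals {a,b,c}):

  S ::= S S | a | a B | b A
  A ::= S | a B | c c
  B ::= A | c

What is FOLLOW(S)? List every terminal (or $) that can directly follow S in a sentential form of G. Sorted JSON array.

Compute FIRST by fixpoint:
iter 1:
  A via A→a B: +{a}
  A via A→c c: +{c}
  B via B→A: +{a,c}
  S via S→a: +{a}
  S via S→b A: +{b}
  S: {a,b}  A: {a,c}  B: {a,c}
iter 2:
  A via A→S: +{b}
  B via B→A: +{b}
  S: {a,b}  A: {a,b,c}  B: {a,b,c}
iter 3: (stable)
  S: {a,b}  A: {a,b,c}  B: {a,b,c}

FOLLOW iteration:
initialize: $ ∈ FOLLOW(S)
pass 1:
  S→S S: FOLLOW(S) ⊇ FIRST(S) = {a,b}; new: +{a,b}
  S→a B: FOLLOW(B) ⊇ FOLLOW(S) ⊇ {$,a,b}; new: +{$,a,b}
  S→b A: FOLLOW(A) ⊇ FOLLOW(S) ⊇ {$,a,b}; new: +{$,a,b}
  S: {$,a,b}  A: {$,a,b}  B: {$,a,b}
pass 2: (stable)
  S: {$,a,b}  A: {$,a,b}  B: {$,a,b}

FOLLOW(S) = ["$", "a", "b"]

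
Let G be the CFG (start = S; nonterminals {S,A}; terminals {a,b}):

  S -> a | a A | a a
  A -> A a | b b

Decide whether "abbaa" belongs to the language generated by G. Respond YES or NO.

CNF form of G:
  S -> T0 A | T0 T0 | a
  A -> A T0 | T1 T1
  T0 -> a
  T1 -> b

Fill CYK table bottom-up:
  cell(0,0) a: {S,T0}  orig:{S}
  cell(1,1) b: {T1}  orig:{}
  cell(2,2) b: {T1}  orig:{}
  cell(3,3) a: {S,T0}  orig:{S}
  cell(4,4) a: {S,T0}  orig:{S}
  cell(0,1) ab: ∅
  cell(1,2) bb: {A}
  cell(2,3) ba: ∅
  cell(3,4) aa: {S}
  cell(0,2) abb: {S}
  cell(1,3) bba: {A}
  cell(2,4) baa: ∅
  cell(0,3) abba: {S}
  cell(1,4) bbaa: {A}
  cell(0,4) abbaa: {S}

S ∈ T[0,4] ⇒ YES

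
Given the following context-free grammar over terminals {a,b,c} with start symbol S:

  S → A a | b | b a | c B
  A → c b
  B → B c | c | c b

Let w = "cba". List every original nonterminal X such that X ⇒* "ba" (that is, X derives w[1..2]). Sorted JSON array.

Convert to CNF:
  S -> A T2 | T0 B | T1 T2 | b
  A -> T0 T1
  B -> B T0 | T0 T1 | c
  T0 -> c
  T1 -> b
  T2 -> a

CYK table (by increasing span) (cells [i..j] with 1 ≤ i ≤ j ≤ 2 only):
  [1..1]={S,T1}  "b"  orig:{S}
  [2..2]={T2}  "a"  orig:{}
  [1..2]={S}  "ba"

Original NTs in T[1,2] deriving "ba": ["S"]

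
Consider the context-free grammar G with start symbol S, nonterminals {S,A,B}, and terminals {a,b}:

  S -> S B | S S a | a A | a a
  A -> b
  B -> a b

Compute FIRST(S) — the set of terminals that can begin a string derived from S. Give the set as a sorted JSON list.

Compute FIRST by fixpoint:
pass 1:
  A via A→b: +{b}
  B via B→a b: +{a}
  S via S→a A: +{a}
  S: {a}  A: {b}  B: {a}
pass 2: — fixpoint
  S: {a}  A: {b}  B: {a}

FIRST(S) = ["a"]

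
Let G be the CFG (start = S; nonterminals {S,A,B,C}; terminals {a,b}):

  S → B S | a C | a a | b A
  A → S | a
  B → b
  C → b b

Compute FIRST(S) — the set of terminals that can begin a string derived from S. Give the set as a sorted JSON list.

Compute FIRST by fixpoint:
[1]
  A via A→a: +{a}
  B via B→b: +{b}
  C via C→b b: +{b}
  S via S→B S: +{b}
  S via S→a C: +{a}
  FIRST(S)={a,b}  FIRST(A)={a}  FIRST(B)={b}  FIRST(C)={b}
[2]
  A via A→S: +{b}
  FIRST(S)={a,b}  FIRST(A)={a,b}  FIRST(B)={b}  FIRST(C)={b}
[3] (no change)
  FIRST(S)={a,b}  FIRST(A)={a,b}  FIRST(B)={b}  FIRST(C)={b}

FIRST(S) = ["a", "b"]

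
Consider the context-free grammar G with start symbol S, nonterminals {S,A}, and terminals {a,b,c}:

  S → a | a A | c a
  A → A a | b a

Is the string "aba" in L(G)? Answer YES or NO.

Convert to CNF:
  S -> T0 A | T2 T0 | a
  A -> A T0 | T1 T0
  T0 -> a
  T1 -> b
  T2 -> c

CYK table (by increasing span):
  T[0,0] 'a' = {S,T0}  orig:{S}
  T[1,1] 'b' = {T1}  orig:{}
  T[2,2] 'a' = {S,T0}  orig:{S}
  T[0,1] 'ab' = ∅
  T[1,2] 'ba' = {A}
  T[0,2] 'aba' = {S}

S ∈ T[0,2] ⇒ YES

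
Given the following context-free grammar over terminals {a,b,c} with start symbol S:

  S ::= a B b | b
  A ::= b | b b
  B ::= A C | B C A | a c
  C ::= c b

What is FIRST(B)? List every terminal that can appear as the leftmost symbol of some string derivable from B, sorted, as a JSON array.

FIRST iteration:
round 1:
  A via A→b: +{b}
  B via B→A C: +{b}
  B via B→a c: +{a}
  C via C→c b: +{c}
  S via S→a B b: +{a}
  S via S→b: +{b}
  FIRST(S)={a,b}  FIRST(A)={b}  FIRST(B)={a,b}  FIRST(C)={c}
round 2: done
  FIRST(S)={a,b}  FIRST(A)={b}  FIRST(B)={a,b}  FIRST(C)={c}

FIRST(B) = ["a", "b"]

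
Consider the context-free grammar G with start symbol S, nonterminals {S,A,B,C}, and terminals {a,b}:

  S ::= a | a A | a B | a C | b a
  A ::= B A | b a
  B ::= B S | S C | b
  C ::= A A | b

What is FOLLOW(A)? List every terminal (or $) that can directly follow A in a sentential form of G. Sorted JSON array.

FIRST iteration:
pass 1:
  A via A→b a: +{b}
  B via B→b: +{b}
  C via C→A A: +{b}
  S via S→a: +{a}
  S via S→b a: +{b}
  S: {a,b}  A: {b}  B: {b}  C: {b}
pass 2:
  B via B→S C: +{a}
  S: {a,b}  A: {b}  B: {a,b}  C: {b}
pass 3:
  A via A→B A: +{a}
  C via C→A A: +{a}
  S: {a,b}  A: {a,b}  B: {a,b}  C: {a,b}
pass 4: done
  S: {a,b}  A: {a,b}  B: {a,b}  C: {a,b}

Compute FOLLOW by fixpoint:
seed FOLLOW(S) with $
round 1:
  A→B A: FOLLOW(B) ⊇ FIRST(A) = {a,b}; new: +{a,b}
  B→B S: FOLLOW(S) ⊇ FOLLOW(B) ⊇ {a,b}; new: +{a,b}
  B→S C: FOLLOW(C) ⊇ FOLLOW(B) ⊇ {a,b}; new: +{a,b}
  C→A A: FOLLOW(A) ⊇ FIRST(A) = {a,b}; new: +{a,b}
  S→a A: FOLLOW(A) ⊇ FOLLOW(S) ⊇ {$,a,b}; new: +{$}
  S→a B: FOLLOW(B) ⊇ FOLLOW(S) ⊇ {$,a,b}; new: +{$}
  S→a C: FOLLOW(C) ⊇ FOLLOW(S) ⊇ {$,a,b}; new: +{$}
  S: {$,a,b}  A: {$,a,b}  B: {$,a,b}  C: {$,a,b}
round 2: done
  S: {$,a,b}  A: {$,a,b}  B: {$,a,b}  C: {$,a,b}

FOLLOW(A) = ["$", "a", "b"]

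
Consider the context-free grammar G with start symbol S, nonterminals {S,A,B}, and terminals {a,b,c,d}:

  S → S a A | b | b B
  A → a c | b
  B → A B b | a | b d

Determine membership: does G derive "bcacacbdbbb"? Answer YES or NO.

Convert to CNF:
  S -> S X5 | T2 B | b
  A -> T0 T1 | b
  B -> A X4 | T2 T3 | a
  T0 -> a
  T1 -> c
  T2 -> b
  T3 -> d
  X4 -> B T2
  X5 -> T0 A

Fill CYK table bottom-up:
  T[0,0] 'b' = {A,S,T2}  orig:{A,S}
  T[1,1] 'c' = {T1}  orig:{}
  T[2,2] 'a' = {B,T0}  orig:{B}
  T[3,3] 'c' = {T1}  orig:{}
  T[4,4] 'a' = {B,T0}  orig:{B}
  T[5,5] 'c' = {T1}  orig:{}
  T[6,6] 'b' = {A,S,T2}  orig:{A,S}
  T[7,7] 'd' = {T3}  orig:{}
  T[8,8] 'b' = {A,S,T2}  orig:{A,S}
  T[9,9] 'b' = {A,S,T2}  orig:{A,S}
  T[10,10] 'b' = {A,S,T2}  orig:{A,S}
  T[0,1] 'bc' = ∅
  T[1,2] 'ca' = ∅
  T[2,3] 'ac' = {A}
  T[3,4] 'ca' = ∅
  T[4,5] 'ac' = {A}
  T[5,6] 'cb' = ∅
  T[6,7] 'bd' = {B}
  T[7,8] 'db' = ∅
  T[8,9] 'bb' = ∅
  T[9,10] 'bb' = ∅
  T[0,2] 'bca' = ∅
  T[1,3] 'cac' = ∅
  T[2,4] 'aca' = ∅
  T[3,5] 'cac' = ∅
  T[4,6] 'acb' = ∅
  T[5,7] 'cbd' = ∅
  T[6,8] 'bdb' = {X4}  orig:{}
  T[7,9] 'dbb' = ∅
  T[8,10] 'bbb' = ∅
  T[0,3] 'bcac' = ∅
  T[1,4] 'caca' = ∅
  T[2,5] 'acac' = ∅
  T[3,6] 'cacb' = ∅
  T[4,7] 'acbd' = ∅
  T[5,8] 'cbdb' = ∅
  T[6,9] 'bdbb' = ∅
  T[7,10] 'dbbb' = ∅
  T[0,4] 'bcaca' = ∅
  T[1,5] 'cacac' = ∅
  T[2,6] 'acacb' = ∅
  T[3,7] 'cacbd' = ∅
  T[4,8] 'acbdb' = {B}
  T[5,9] 'cbdbb' = ∅
  T[6,10] 'bdbbb' = ∅
  T[0,5] 'bcacac' = ∅
  T[1,6] 'cacacb' = ∅
  T[2,7] 'acacbd' = ∅
  T[3,8] 'cacbdb' = ∅
  T[4,9] 'acbdbb' = {X4}  orig:{}
  T[5,10] 'cbdbbb' = ∅
  T[0,6] 'bcacacb' = ∅
  T[1,7] 'cacacbd' = ∅
  T[2,8] 'acacbdb' = ∅
  T[3,9] 'cacbdbb' = ∅
  T[4,10] 'acbdbbb' = ∅
  T[0,7] 'bcacacbd' = ∅
  T[1,8] 'cacacbdb' = ∅
  T[2,9] 'acacbdbb' = {B}
  T[3,10] 'cacbdbbb' = ∅
  T[0,8] 'bcacacbdb' = ∅
  T[1,9] 'cacacbdbb' = ∅
  T[2,10] 'acacbdbbb' = {X4}  orig:{}
  T[0,9] 'bcacacbdbb' = ∅
  T[1,10] 'cacacbdbbb' = ∅
  T[0,10] 'bcacacbdbbb' = ∅

S ∉ T[0,10] ⇒ NO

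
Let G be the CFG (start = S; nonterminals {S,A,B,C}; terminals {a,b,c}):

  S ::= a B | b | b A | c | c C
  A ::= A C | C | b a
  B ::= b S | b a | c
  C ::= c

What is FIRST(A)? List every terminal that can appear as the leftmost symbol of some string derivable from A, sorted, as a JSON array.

FIRST iteration:
pass 1:
  A via A→b a: +{b}
  B via B→b S: +{b}
  B via B→c: +{c}
  C via C→c: +{c}
  S via S→a B: +{a}
  S via S→b: +{b}
  S via S→c: +{c}
  FIRST[S]={a,b,c}  FIRST[A]={b}  FIRST[B]={b,c}  FIRST[C]={c}
pass 2:
  A via A→C: +{c}
  FIRST[S]={a,b,c}  FIRST[A]={b,c}  FIRST[B]={b,c}  FIRST[C]={c}
pass 3: — fixpoint
  FIRST[S]={a,b,c}  FIRST[A]={b,c}  FIRST[B]={b,c}  FIRST[C]={c}

FIRST(A) = ["b", "c"]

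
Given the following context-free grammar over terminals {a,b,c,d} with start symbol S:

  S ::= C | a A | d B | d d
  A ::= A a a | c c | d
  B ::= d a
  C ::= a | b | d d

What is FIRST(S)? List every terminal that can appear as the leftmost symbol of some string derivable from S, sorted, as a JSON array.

FIRST sets, iterate to fixpoint:
pass 1:
  A via A→c c: +{c}
  A via A→d: +{d}
  B via B→d a: +{d}
  C via C→a: +{a}
  C via C→b: +{b}
  C via C→d d: +{d}
  S via S→C: +{a,b,d}
  FIRST[S]={a,b,d}  FIRST[A]={c,d}  FIRST[B]={d}  FIRST[C]={a,b,d}
pass 2: — fixpoint
  FIRST[S]={a,b,d}  FIRST[A]={c,d}  FIRST[B]={d}  FIRST[C]={a,b,d}

FIRST(S) = ["a", "b", "d"]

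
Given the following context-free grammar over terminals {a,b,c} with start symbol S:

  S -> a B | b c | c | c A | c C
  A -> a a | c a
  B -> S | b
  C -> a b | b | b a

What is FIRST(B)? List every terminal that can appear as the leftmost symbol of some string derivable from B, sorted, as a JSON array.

FIRST sets, iterate to fixpoint:
[1]
  A via A→a a: +{a}
  A via A→c a: +{c}
  B via B→b: +{b}
  C via C→a b: +{a}
  C via C→b: +{b}
  S via S→a B: +{a}
  S via S→b c: +{b}
  S via S→c: +{c}
  S: {a,b,c}  A: {a,c}  B: {b}  C: {a,b}
[2]
  B via B→S: +{a,c}
  S: {a,b,c}  A: {a,c}  B: {a,b,c}  C: {a,b}
[3] (stable)
  S: {a,b,c}  A: {a,c}  B: {a,b,c}  C: {a,b}

FIRST(B) = ["a", "b", "c"]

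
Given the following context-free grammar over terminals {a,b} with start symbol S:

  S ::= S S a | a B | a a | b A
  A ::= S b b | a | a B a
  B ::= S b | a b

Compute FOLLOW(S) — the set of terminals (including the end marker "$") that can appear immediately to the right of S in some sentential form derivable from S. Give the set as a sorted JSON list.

FIRST iteration:
iter 1:
  A via A→a: +{a}
  B via B→a b: +{a}
  S via S→a B: +{a}
  S via S→b A: +{b}
  FIRST(S)={a,b}  FIRST(A)={a}  FIRST(B)={a}
iter 2:
  A via A→S b b: +{b}
  B via B→S b: +{b}
  FIRST(S)={a,b}  FIRST(A)={a,b}  FIRST(B)={a,b}
iter 3: done
  FIRST(S)={a,b}  FIRST(A)={a,b}  FIRST(B)={a,b}

FOLLOW sets:
seed FOLLOW(S) with $
round 1:
  A→S b b: FOLLOW(S) ⊇ FIRST(b) = {b}; new: +{b}
  A→a B a: FOLLOW(B) ⊇ FIRST(a) = {a}; new: +{a}
  S→S S a: FOLLOW(S) ⊇ FIRST(S) = {a,b}; new: +{a}
  S→a B: FOLLOW(B) ⊇ FOLLOW(S) ⊇ {$,a,b}; new: +{$,b}
  S→b A: FOLLOW(A) ⊇ FOLLOW(S) ⊇ {$,a,b}; new: +{$,a,b}
  FOLLOW[S]={$,a,b}  FOLLOW[A]={$,a,b}  FOLLOW[B]={$,a,b}
round 2: (stable)
  FOLLOW[S]={$,a,b}  FOLLOW[A]={$,a,b}  FOLLOW[B]={$,a,b}

FOLLOW(S) = ["$", "a", "b"]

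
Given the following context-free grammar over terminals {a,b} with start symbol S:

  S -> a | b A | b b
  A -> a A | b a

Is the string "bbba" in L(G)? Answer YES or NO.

CNF form of G:
  S -> T1 A | T1 T1 | a
  A -> T0 A | T1 T0
  T0 -> a
  T1 -> b

CYK table (by increasing span):
  [0..0]={T1}  "b"  orig:{}
  [1..1]={T1}  "b"  orig:{}
  [2..2]={T1}  "b"  orig:{}
  [3..3]={S,T0}  "a"  orig:{S}
  [0..1]={S}  "bb"
  [1..2]={S}  "bb"
  [2..3]={A}  "ba"
  [0..2]=∅  "bbb"
  [1..3]={S}  "bba"
  [0..3]=∅  "bbba"

S ∉ T[0,3] ⇒ NO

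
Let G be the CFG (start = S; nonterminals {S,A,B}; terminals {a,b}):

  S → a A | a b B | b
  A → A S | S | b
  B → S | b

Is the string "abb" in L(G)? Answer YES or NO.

CNF form of G:
  S -> T0 A | T0 X4 | b
  A -> A S | T0 A | T0 X2 | b
  B -> T0 A | T0 X3 | b
  T0 -> a
  T1 -> b
  X2 -> T1 B
  X3 -> T1 B
  X4 -> T1 B

CYK fill:
  cell(0,0) a: {T0}  orig:{}
  cell(1,1) b: {A,B,S,T1}  orig:{A,B,S}
  cell(2,2) b: {A,B,S,T1}  orig:{A,B,S}
  cell(0,1) ab: {A,B,S}
  cell(1,2) bb: {A,X2,X3,X4}  orig:{A}
  cell(0,2) abb: {A,B,S}

S ∈ T[0,2] ⇒ YES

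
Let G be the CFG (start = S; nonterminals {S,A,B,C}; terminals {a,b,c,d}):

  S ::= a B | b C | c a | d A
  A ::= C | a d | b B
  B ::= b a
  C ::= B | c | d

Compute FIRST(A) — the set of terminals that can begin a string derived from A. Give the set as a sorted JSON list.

Compute FIRST by fixpoint:
[1]
  A via A→a d: +{a}
  A via A→b B: +{b}
  B via B→b a: +{b}
  C via C→B: +{b}
  C via C→c: +{c}
  C via C→d: +{d}
  S via S→a B: +{a}
  S via S→b C: +{b}
  S via S→c a: +{c}
  S via S→d A: +{d}
  S: {a,b,c,d}  A: {a,b}  B: {b}  C: {b,c,d}
[2]
  A via A→C: +{c,d}
  S: {a,b,c,d}  A: {a,b,c,d}  B: {b}  C: {b,c,d}
[3] (no change)
  S: {a,b,c,d}  A: {a,b,c,d}  B: {b}  C: {b,c,d}

FIRST(A) = ["a", "b", "c", "d"]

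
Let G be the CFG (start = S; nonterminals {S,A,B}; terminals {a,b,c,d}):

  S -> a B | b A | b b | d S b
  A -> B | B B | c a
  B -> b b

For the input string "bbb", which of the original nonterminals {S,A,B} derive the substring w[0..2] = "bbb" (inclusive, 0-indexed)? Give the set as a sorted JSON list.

CNF form of G:
  S -> T0 A | T0 T0 | T2 B | T3 X4
  A -> B B | T0 T0 | T1 T2
  B -> T0 T0
  T0 -> b
  T1 -> c
  T2 -> a
  T3 -> d
  X4 -> S T0

Fill CYK table bottom-up — only the sub-triangle for w[0..2]:
  cell(0,0) b: {T0}  orig:{}
  cell(1,1) b: {T0}  orig:{}
  cell(2,2) b: {T0}  orig:{}
  cell(0,1) bb: {A,B,S}
  cell(1,2) bb: {A,B,S}
  cell(0,2) bbb: {S,X4}  orig:{S}

Original NTs in T[0,2] deriving "bbb": ["S"]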